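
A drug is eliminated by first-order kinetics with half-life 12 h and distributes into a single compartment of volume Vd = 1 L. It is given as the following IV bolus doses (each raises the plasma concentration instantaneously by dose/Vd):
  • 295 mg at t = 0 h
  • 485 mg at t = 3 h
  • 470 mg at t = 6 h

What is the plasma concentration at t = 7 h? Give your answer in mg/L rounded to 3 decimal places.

1025.455 mg/L

k = ln 2 / 12 = 0.05776 per h
Dose 1 (295 mg at t=0 h): 295·exp(−0.05776·7) = 196.889 mg/L
Dose 2 (485 mg at t=3 h): 485·exp(−0.05776·4) = 384.945 mg/L
Dose 3 (470 mg at t=6 h): 470·exp(−0.05776·1) = 443.621 mg/L
C(7) = 196.889 + 384.945 + 443.621 = 1025.455 mg/L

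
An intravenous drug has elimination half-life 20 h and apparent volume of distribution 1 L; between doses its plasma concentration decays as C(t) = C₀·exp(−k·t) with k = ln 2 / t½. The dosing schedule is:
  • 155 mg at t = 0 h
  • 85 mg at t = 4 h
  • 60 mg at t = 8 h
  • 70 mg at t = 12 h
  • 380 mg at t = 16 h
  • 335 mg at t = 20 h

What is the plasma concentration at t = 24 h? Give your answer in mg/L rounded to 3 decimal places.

770.232 mg/L

k = ln 2 / 20 = 0.03466 per h
Dose 1 (155 mg at t=0 h): 155·exp(−0.03466·24) = 67.468 mg/L
Dose 2 (85 mg at t=4 h): 85·exp(−0.03466·20) = 42.500 mg/L
Dose 3 (60 mg at t=8 h): 60·exp(−0.03466·16) = 34.461 mg/L
Dose 4 (70 mg at t=12 h): 70·exp(−0.03466·12) = 46.183 mg/L
Dose 5 (380 mg at t=16 h): 380·exp(−0.03466·8) = 287.986 mg/L
Dose 6 (335 mg at t=20 h): 335·exp(−0.03466·4) = 291.634 mg/L
C(24) = 67.468 + 42.500 + 34.461 + 46.183 + 287.986 + 291.634 = 770.232 mg/L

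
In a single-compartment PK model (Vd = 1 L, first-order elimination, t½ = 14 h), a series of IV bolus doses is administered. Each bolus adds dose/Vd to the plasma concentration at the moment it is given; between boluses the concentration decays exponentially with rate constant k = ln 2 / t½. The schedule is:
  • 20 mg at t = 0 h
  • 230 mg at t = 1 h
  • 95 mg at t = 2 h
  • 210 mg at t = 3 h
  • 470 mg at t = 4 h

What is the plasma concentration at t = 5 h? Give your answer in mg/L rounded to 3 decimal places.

923.677 mg/L

k = ln 2 / 14 = 0.04951 per h
Dose 1 (20 mg at t=0 h): 20·exp(−0.04951·5) = 15.614 mg/L
Dose 2 (230 mg at t=1 h): 230·exp(−0.04951·4) = 188.677 mg/L
Dose 3 (95 mg at t=2 h): 95·exp(−0.04951·3) = 81.887 mg/L
Dose 4 (210 mg at t=3 h): 210·exp(−0.04951·2) = 190.202 mg/L
Dose 5 (470 mg at t=4 h): 470·exp(−0.04951·1) = 447.297 mg/L
C(5) = 15.614 + 188.677 + 81.887 + 190.202 + 447.297 = 923.677 mg/L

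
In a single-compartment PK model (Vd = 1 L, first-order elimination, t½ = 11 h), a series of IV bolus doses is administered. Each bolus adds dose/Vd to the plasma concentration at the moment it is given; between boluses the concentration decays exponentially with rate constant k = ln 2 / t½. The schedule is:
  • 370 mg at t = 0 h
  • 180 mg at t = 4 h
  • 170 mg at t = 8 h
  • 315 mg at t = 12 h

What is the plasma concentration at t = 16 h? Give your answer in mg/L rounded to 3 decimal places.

k = ln 2 / 11 = 0.06301 per h
Dose 1 (370 mg at t=0 h): 370·exp(−0.06301·16) = 135.002 mg/L
Dose 2 (180 mg at t=4 h): 180·exp(−0.06301·12) = 84.504 mg/L
Dose 3 (170 mg at t=8 h): 170·exp(−0.06301·8) = 102.688 mg/L
Dose 4 (315 mg at t=12 h): 315·exp(−0.06301·4) = 244.819 mg/L
C(16) = 135.002 + 84.504 + 102.688 + 244.819 = 567.012 mg/L

567.012 mg/L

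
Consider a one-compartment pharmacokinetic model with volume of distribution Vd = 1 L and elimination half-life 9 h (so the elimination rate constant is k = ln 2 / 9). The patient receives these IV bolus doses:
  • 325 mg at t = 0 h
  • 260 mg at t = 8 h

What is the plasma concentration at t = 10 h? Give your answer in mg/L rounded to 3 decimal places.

373.338 mg/L

k = ln 2 / 9 = 0.07702 per h
Dose 1 (325 mg at t=0 h): 325·exp(−0.07702·10) = 150.455 mg/L
Dose 2 (260 mg at t=8 h): 260·exp(−0.07702·2) = 222.883 mg/L
C(10) = 150.455 + 222.883 = 373.338 mg/L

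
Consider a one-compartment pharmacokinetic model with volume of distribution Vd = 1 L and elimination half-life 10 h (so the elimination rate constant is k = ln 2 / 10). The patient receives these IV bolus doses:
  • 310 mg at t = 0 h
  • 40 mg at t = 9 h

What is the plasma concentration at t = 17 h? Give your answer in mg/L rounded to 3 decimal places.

k = ln 2 / 10 = 0.06931 per h
Dose 1 (310 mg at t=0 h): 310·exp(−0.06931·17) = 95.414 mg/L
Dose 2 (40 mg at t=9 h): 40·exp(−0.06931·8) = 22.974 mg/L
C(17) = 95.414 + 22.974 = 118.388 mg/L

118.388 mg/L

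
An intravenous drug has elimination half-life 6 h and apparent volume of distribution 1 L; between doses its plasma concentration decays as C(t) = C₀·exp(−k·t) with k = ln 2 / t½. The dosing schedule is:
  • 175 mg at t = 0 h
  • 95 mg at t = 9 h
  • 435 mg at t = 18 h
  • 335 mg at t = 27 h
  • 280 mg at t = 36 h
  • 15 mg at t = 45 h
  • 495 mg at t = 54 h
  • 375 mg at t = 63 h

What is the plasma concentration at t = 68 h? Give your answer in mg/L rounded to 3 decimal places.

321.138 mg/L

k = ln 2 / 6 = 0.11552 per h
Dose 1 (175 mg at t=0 h): 175·exp(−0.11552·68) = 0.068 mg/L
Dose 2 (95 mg at t=9 h): 95·exp(−0.11552·59) = 0.104 mg/L
Dose 3 (435 mg at t=18 h): 435·exp(−0.11552·50) = 1.349 mg/L
Dose 4 (335 mg at t=27 h): 335·exp(−0.11552·41) = 2.938 mg/L
Dose 5 (280 mg at t=36 h): 280·exp(−0.11552·32) = 6.945 mg/L
Dose 6 (15 mg at t=45 h): 15·exp(−0.11552·23) = 1.052 mg/L
Dose 7 (495 mg at t=54 h): 495·exp(−0.11552·14) = 98.220 mg/L
Dose 8 (375 mg at t=63 h): 375·exp(−0.11552·5) = 210.462 mg/L
C(68) = 0.068 + 0.104 + 1.349 + 2.938 + 6.945 + 1.052 + 98.220 + 210.462 = 321.138 mg/L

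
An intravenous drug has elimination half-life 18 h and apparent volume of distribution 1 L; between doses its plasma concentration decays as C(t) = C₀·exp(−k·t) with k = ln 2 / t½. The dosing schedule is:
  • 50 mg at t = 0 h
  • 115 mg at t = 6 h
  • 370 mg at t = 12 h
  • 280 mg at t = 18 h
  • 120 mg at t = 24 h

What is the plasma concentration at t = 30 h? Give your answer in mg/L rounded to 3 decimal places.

k = ln 2 / 18 = 0.03851 per h
Dose 1 (50 mg at t=0 h): 50·exp(−0.03851·30) = 15.749 mg/L
Dose 2 (115 mg at t=6 h): 115·exp(−0.03851·24) = 45.638 mg/L
Dose 3 (370 mg at t=12 h): 370·exp(−0.03851·18) = 185.000 mg/L
Dose 4 (280 mg at t=18 h): 280·exp(−0.03851·12) = 176.389 mg/L
Dose 5 (120 mg at t=24 h): 120·exp(−0.03851·6) = 95.244 mg/L
C(30) = 15.749 + 45.638 + 185.000 + 176.389 + 95.244 = 518.020 mg/L

518.020 mg/L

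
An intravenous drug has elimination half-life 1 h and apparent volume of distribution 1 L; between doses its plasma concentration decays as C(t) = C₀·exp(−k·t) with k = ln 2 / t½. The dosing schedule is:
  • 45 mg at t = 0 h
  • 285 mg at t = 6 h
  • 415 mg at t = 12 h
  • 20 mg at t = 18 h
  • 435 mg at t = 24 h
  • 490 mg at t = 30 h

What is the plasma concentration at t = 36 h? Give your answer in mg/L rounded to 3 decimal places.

7.763 mg/L

k = ln 2 / 1 = 0.69315 per h
Dose 1 (45 mg at t=0 h): 45·exp(−0.69315·36) = 0.000 mg/L
Dose 2 (285 mg at t=6 h): 285·exp(−0.69315·30) = 0.000 mg/L
Dose 3 (415 mg at t=12 h): 415·exp(−0.69315·24) = 0.000 mg/L
Dose 4 (20 mg at t=18 h): 20·exp(−0.69315·18) = 0.000 mg/L
Dose 5 (435 mg at t=24 h): 435·exp(−0.69315·12) = 0.106 mg/L
Dose 6 (490 mg at t=30 h): 490·exp(−0.69315·6) = 7.656 mg/L
C(36) = 0.000 + 0.000 + 0.000 + 0.000 + 0.106 + 7.656 = 7.763 mg/L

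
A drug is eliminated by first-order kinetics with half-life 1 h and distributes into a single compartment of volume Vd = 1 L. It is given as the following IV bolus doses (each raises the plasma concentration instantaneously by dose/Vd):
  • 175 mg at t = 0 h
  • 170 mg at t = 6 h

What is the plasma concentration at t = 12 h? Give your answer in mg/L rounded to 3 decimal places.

2.699 mg/L

k = ln 2 / 1 = 0.69315 per h
Dose 1 (175 mg at t=0 h): 175·exp(−0.69315·12) = 0.043 mg/L
Dose 2 (170 mg at t=6 h): 170·exp(−0.69315·6) = 2.656 mg/L
C(12) = 0.043 + 2.656 = 2.699 mg/L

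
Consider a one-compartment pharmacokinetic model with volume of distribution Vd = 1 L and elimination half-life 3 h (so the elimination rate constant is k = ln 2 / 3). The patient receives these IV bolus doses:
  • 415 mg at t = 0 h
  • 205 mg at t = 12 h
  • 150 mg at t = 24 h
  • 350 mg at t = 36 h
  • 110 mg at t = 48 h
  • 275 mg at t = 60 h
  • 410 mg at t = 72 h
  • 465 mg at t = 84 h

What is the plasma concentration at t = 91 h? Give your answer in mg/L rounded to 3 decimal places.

97.572 mg/L

k = ln 2 / 3 = 0.23105 per h
Dose 1 (415 mg at t=0 h): 415·exp(−0.23105·91) = 0.000 mg/L
Dose 2 (205 mg at t=12 h): 205·exp(−0.23105·79) = 0.000 mg/L
Dose 3 (150 mg at t=24 h): 150·exp(−0.23105·67) = 0.000 mg/L
Dose 4 (350 mg at t=36 h): 350·exp(−0.23105·55) = 0.001 mg/L
Dose 5 (110 mg at t=48 h): 110·exp(−0.23105·43) = 0.005 mg/L
Dose 6 (275 mg at t=60 h): 275·exp(−0.23105·31) = 0.213 mg/L
Dose 7 (410 mg at t=72 h): 410·exp(−0.23105·19) = 5.085 mg/L
Dose 8 (465 mg at t=84 h): 465·exp(−0.23105·7) = 92.268 mg/L
C(91) = 0.000 + 0.000 + 0.000 + 0.001 + 0.005 + 0.213 + 5.085 + 92.268 = 97.572 mg/L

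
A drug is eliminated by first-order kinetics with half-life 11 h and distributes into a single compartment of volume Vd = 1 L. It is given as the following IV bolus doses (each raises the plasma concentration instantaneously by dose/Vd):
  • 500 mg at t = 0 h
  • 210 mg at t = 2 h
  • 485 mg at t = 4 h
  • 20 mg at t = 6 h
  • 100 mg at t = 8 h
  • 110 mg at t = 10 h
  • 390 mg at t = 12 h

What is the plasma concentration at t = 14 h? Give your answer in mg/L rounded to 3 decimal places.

1073.710 mg/L

k = ln 2 / 11 = 0.06301 per h
Dose 1 (500 mg at t=0 h): 500·exp(−0.06301·14) = 206.938 mg/L
Dose 2 (210 mg at t=2 h): 210·exp(−0.06301·12) = 98.588 mg/L
Dose 3 (485 mg at t=4 h): 485·exp(−0.06301·10) = 258.272 mg/L
Dose 4 (20 mg at t=6 h): 20·exp(−0.06301·8) = 12.081 mg/L
Dose 5 (100 mg at t=8 h): 100·exp(−0.06301·6) = 68.518 mg/L
Dose 6 (110 mg at t=10 h): 110·exp(−0.06301·4) = 85.492 mg/L
Dose 7 (390 mg at t=12 h): 390·exp(−0.06301·2) = 343.821 mg/L
C(14) = 206.938 + 98.588 + 258.272 + 12.081 + 68.518 + 85.492 + 343.821 = 1073.710 mg/L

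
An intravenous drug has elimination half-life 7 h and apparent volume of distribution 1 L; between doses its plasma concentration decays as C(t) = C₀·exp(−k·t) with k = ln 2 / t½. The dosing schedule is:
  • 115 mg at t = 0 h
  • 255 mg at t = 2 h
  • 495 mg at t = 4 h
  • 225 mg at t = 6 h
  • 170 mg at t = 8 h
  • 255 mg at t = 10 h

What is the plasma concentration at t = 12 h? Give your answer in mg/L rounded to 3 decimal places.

k = ln 2 / 7 = 0.09902 per h
Dose 1 (115 mg at t=0 h): 115·exp(−0.09902·12) = 35.047 mg/L
Dose 2 (255 mg at t=2 h): 255·exp(−0.09902·10) = 94.732 mg/L
Dose 3 (495 mg at t=4 h): 495·exp(−0.09902·8) = 224.167 mg/L
Dose 4 (225 mg at t=6 h): 225·exp(−0.09902·6) = 124.210 mg/L
Dose 5 (170 mg at t=8 h): 170·exp(−0.09902·4) = 114.402 mg/L
Dose 6 (255 mg at t=10 h): 255·exp(−0.09902·2) = 209.186 mg/L
C(12) = 35.047 + 94.732 + 224.167 + 124.210 + 114.402 + 209.186 = 801.742 mg/L

801.742 mg/L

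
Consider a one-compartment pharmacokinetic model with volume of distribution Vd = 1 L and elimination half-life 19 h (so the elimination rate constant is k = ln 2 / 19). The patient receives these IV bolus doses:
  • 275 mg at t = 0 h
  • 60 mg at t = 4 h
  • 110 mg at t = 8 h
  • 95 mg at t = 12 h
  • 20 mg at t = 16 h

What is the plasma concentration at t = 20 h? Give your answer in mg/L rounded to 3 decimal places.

325.284 mg/L

k = ln 2 / 19 = 0.03648 per h
Dose 1 (275 mg at t=0 h): 275·exp(−0.03648·20) = 132.574 mg/L
Dose 2 (60 mg at t=4 h): 60·exp(−0.03648·16) = 33.470 mg/L
Dose 3 (110 mg at t=8 h): 110·exp(−0.03648·12) = 71.002 mg/L
Dose 4 (95 mg at t=12 h): 95·exp(−0.03648·8) = 70.954 mg/L
Dose 5 (20 mg at t=16 h): 20·exp(−0.03648·4) = 17.284 mg/L
C(20) = 132.574 + 33.470 + 71.002 + 70.954 + 17.284 = 325.284 mg/L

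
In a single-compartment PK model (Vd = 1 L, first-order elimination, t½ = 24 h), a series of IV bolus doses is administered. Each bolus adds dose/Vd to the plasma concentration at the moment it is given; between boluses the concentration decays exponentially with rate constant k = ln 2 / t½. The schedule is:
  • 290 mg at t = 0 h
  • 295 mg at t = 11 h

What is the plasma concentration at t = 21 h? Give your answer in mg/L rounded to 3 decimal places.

k = ln 2 / 24 = 0.02888 per h
Dose 1 (290 mg at t=0 h): 290·exp(−0.02888·21) = 158.124 mg/L
Dose 2 (295 mg at t=11 h): 295·exp(−0.02888·10) = 221.000 mg/L
C(21) = 158.124 + 221.000 = 379.124 mg/L

379.124 mg/L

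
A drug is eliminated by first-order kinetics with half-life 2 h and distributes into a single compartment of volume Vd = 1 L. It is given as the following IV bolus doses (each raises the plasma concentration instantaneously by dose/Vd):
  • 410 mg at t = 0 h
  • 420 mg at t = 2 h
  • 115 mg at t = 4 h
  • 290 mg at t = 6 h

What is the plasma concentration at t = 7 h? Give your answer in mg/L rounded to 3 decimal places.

k = ln 2 / 2 = 0.34657 per h
Dose 1 (410 mg at t=0 h): 410·exp(−0.34657·7) = 36.239 mg/L
Dose 2 (420 mg at t=2 h): 420·exp(−0.34657·5) = 74.246 mg/L
Dose 3 (115 mg at t=4 h): 115·exp(−0.34657·3) = 40.659 mg/L
Dose 4 (290 mg at t=6 h): 290·exp(−0.34657·1) = 205.061 mg/L
C(7) = 36.239 + 74.246 + 40.659 + 205.061 = 356.205 mg/L

356.205 mg/L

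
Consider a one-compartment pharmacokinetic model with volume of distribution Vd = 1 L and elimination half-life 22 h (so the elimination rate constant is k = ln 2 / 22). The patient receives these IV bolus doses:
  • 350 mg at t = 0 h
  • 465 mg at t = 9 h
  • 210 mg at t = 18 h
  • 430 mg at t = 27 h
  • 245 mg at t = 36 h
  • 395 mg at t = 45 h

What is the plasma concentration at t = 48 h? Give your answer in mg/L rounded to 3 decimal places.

k = ln 2 / 22 = 0.03151 per h
Dose 1 (350 mg at t=0 h): 350·exp(−0.03151·48) = 77.139 mg/L
Dose 2 (465 mg at t=9 h): 465·exp(−0.03151·39) = 136.085 mg/L
Dose 3 (210 mg at t=18 h): 210·exp(−0.03151·30) = 81.606 mg/L
Dose 4 (430 mg at t=27 h): 430·exp(−0.03151·21) = 221.882 mg/L
Dose 5 (245 mg at t=36 h): 245·exp(−0.03151·12) = 167.868 mg/L
Dose 6 (395 mg at t=45 h): 395·exp(−0.03151·3) = 359.375 mg/L
C(48) = 77.139 + 136.085 + 81.606 + 221.882 + 167.868 + 359.375 = 1043.955 mg/L

1043.955 mg/L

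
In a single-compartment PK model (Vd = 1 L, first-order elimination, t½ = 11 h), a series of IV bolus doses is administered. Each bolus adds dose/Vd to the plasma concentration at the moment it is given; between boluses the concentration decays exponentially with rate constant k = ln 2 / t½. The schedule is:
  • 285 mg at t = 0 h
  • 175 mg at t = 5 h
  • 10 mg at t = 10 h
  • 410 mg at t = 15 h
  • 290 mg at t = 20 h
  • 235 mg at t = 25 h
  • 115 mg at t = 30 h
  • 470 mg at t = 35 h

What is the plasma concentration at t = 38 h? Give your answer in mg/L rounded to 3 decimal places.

k = ln 2 / 11 = 0.06301 per h
Dose 1 (285 mg at t=0 h): 285·exp(−0.06301·38) = 25.997 mg/L
Dose 2 (175 mg at t=5 h): 175·exp(−0.06301·33) = 21.875 mg/L
Dose 3 (10 mg at t=10 h): 10·exp(−0.06301·28) = 1.713 mg/L
Dose 4 (410 mg at t=15 h): 410·exp(−0.06301·23) = 96.240 mg/L
Dose 5 (290 mg at t=20 h): 290·exp(−0.06301·18) = 93.283 mg/L
Dose 6 (235 mg at t=25 h): 235·exp(−0.06301·13) = 103.587 mg/L
Dose 7 (115 mg at t=30 h): 115·exp(−0.06301·8) = 69.465 mg/L
Dose 8 (470 mg at t=35 h): 470·exp(−0.06301·3) = 389.044 mg/L
C(38) = 25.997 + 21.875 + 1.713 + 96.240 + 93.283 + 103.587 + 69.465 + 389.044 = 801.205 mg/L

801.205 mg/L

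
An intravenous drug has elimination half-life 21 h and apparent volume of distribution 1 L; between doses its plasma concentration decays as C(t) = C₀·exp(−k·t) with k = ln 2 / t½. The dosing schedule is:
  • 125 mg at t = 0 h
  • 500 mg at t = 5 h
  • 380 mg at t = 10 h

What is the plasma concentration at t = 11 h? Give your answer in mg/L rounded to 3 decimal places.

k = ln 2 / 21 = 0.03301 per h
Dose 1 (125 mg at t=0 h): 125·exp(−0.03301·11) = 86.942 mg/L
Dose 2 (500 mg at t=5 h): 500·exp(−0.03301·6) = 410.168 mg/L
Dose 3 (380 mg at t=10 h): 380·exp(−0.03301·1) = 367.662 mg/L
C(11) = 86.942 + 410.168 + 367.662 = 864.771 mg/L

864.771 mg/L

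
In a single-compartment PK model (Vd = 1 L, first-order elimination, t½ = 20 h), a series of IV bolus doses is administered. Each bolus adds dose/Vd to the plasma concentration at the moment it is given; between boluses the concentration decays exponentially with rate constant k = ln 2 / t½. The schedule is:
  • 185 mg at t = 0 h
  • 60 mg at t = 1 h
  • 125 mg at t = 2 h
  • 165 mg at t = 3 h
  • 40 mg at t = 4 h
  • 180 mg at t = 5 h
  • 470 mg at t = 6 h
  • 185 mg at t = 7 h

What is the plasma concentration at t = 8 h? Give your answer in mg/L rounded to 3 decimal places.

k = ln 2 / 20 = 0.03466 per h
Dose 1 (185 mg at t=0 h): 185·exp(−0.03466·8) = 140.204 mg/L
Dose 2 (60 mg at t=1 h): 60·exp(−0.03466·7) = 47.075 mg/L
Dose 3 (125 mg at t=2 h): 125·exp(−0.03466·6) = 101.532 mg/L
Dose 4 (165 mg at t=3 h): 165·exp(−0.03466·5) = 138.748 mg/L
Dose 5 (40 mg at t=4 h): 40·exp(−0.03466·4) = 34.822 mg/L
Dose 6 (180 mg at t=5 h): 180·exp(−0.03466·3) = 162.225 mg/L
Dose 7 (470 mg at t=6 h): 470·exp(−0.03466·2) = 438.526 mg/L
Dose 8 (185 mg at t=7 h): 185·exp(−0.03466·1) = 178.698 mg/L
C(8) = 140.204 + 47.075 + 101.532 + 138.748 + 34.822 + 162.225 + 438.526 + 178.698 = 1241.829 mg/L

1241.829 mg/L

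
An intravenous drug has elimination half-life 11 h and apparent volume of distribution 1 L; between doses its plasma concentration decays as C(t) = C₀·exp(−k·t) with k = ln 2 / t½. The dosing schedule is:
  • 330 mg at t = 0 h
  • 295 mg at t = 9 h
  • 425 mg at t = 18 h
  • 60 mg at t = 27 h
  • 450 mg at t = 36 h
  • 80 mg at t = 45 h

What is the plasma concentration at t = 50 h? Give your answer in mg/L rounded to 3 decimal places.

351.694 mg/L

k = ln 2 / 11 = 0.06301 per h
Dose 1 (330 mg at t=0 h): 330·exp(−0.06301·50) = 14.132 mg/L
Dose 2 (295 mg at t=9 h): 295·exp(−0.06301·41) = 22.274 mg/L
Dose 3 (425 mg at t=18 h): 425·exp(−0.06301·32) = 56.580 mg/L
Dose 4 (60 mg at t=27 h): 60·exp(−0.06301·23) = 14.084 mg/L
Dose 5 (450 mg at t=36 h): 450·exp(−0.06301·14) = 186.244 mg/L
Dose 6 (80 mg at t=45 h): 80·exp(−0.06301·5) = 58.379 mg/L
C(50) = 14.132 + 22.274 + 56.580 + 14.084 + 186.244 + 58.379 = 351.694 mg/L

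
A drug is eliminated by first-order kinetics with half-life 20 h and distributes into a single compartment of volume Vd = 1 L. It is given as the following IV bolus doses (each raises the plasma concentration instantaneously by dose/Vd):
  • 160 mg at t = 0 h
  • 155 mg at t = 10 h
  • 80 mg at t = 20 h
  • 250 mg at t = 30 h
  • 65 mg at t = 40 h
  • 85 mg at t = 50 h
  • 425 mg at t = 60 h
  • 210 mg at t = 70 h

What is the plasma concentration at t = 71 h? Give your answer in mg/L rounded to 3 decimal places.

662.787 mg/L

k = ln 2 / 20 = 0.03466 per h
Dose 1 (160 mg at t=0 h): 160·exp(−0.03466·71) = 13.660 mg/L
Dose 2 (155 mg at t=10 h): 155·exp(−0.03466·61) = 18.715 mg/L
Dose 3 (80 mg at t=20 h): 80·exp(−0.03466·51) = 13.660 mg/L
Dose 4 (250 mg at t=30 h): 250·exp(−0.03466·41) = 60.371 mg/L
Dose 5 (65 mg at t=40 h): 65·exp(−0.03466·31) = 22.198 mg/L
Dose 6 (85 mg at t=50 h): 85·exp(−0.03466·21) = 41.052 mg/L
Dose 7 (425 mg at t=60 h): 425·exp(−0.03466·11) = 290.284 mg/L
Dose 8 (210 mg at t=70 h): 210·exp(−0.03466·1) = 202.847 mg/L
C(71) = 13.660 + 18.715 + 13.660 + 60.371 + 22.198 + 41.052 + 290.284 + 202.847 = 662.787 mg/L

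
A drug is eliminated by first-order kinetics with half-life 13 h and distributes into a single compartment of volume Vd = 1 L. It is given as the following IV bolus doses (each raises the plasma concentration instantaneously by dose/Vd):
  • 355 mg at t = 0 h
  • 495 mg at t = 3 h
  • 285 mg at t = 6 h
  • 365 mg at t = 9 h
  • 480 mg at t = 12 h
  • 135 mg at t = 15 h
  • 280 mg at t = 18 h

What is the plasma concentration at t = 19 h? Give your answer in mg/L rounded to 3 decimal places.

k = ln 2 / 13 = 0.05332 per h
Dose 1 (355 mg at t=0 h): 355·exp(−0.05332·19) = 128.903 mg/L
Dose 2 (495 mg at t=3 h): 495·exp(−0.05332·16) = 210.915 mg/L
Dose 3 (285 mg at t=6 h): 285·exp(−0.05332·13) = 142.500 mg/L
Dose 4 (365 mg at t=9 h): 365·exp(−0.05332·10) = 214.157 mg/L
Dose 5 (480 mg at t=12 h): 480·exp(−0.05332·7) = 330.482 mg/L
Dose 6 (135 mg at t=15 h): 135·exp(−0.05332·4) = 109.071 mg/L
Dose 7 (280 mg at t=18 h): 280·exp(−0.05332·1) = 265.462 mg/L
C(19) = 128.903 + 210.915 + 142.500 + 214.157 + 330.482 + 109.071 + 265.462 = 1401.489 mg/L

1401.489 mg/L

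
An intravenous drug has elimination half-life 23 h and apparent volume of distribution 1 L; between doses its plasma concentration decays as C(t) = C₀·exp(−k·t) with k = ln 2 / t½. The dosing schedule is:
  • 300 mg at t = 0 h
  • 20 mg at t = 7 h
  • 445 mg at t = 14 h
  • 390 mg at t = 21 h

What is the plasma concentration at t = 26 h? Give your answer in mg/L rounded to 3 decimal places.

k = ln 2 / 23 = 0.03014 per h
Dose 1 (300 mg at t=0 h): 300·exp(−0.03014·26) = 137.033 mg/L
Dose 2 (20 mg at t=7 h): 20·exp(−0.03014·19) = 11.281 mg/L
Dose 3 (445 mg at t=14 h): 445·exp(−0.03014·12) = 309.957 mg/L
Dose 4 (390 mg at t=21 h): 390·exp(−0.03014·5) = 335.447 mg/L
C(26) = 137.033 + 11.281 + 309.957 + 335.447 = 793.718 mg/L

793.718 mg/L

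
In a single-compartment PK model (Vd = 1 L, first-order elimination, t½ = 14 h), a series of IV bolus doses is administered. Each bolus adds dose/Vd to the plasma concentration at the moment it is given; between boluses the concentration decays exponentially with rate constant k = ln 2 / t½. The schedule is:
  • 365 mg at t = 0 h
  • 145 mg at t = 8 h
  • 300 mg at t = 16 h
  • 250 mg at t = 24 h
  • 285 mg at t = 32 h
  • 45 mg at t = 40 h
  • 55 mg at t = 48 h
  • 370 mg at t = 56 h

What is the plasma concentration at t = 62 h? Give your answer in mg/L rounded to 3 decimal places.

477.895 mg/L

k = ln 2 / 14 = 0.04951 per h
Dose 1 (365 mg at t=0 h): 365·exp(−0.04951·62) = 16.950 mg/L
Dose 2 (145 mg at t=8 h): 145·exp(−0.04951·54) = 10.006 mg/L
Dose 3 (300 mg at t=16 h): 300·exp(−0.04951·46) = 30.763 mg/L
Dose 4 (250 mg at t=24 h): 250·exp(−0.04951·38) = 38.094 mg/L
Dose 5 (285 mg at t=32 h): 285·exp(−0.04951·30) = 64.533 mg/L
Dose 6 (45 mg at t=40 h): 45·exp(−0.04951·22) = 15.141 mg/L
Dose 7 (55 mg at t=48 h): 55·exp(−0.04951·14) = 27.500 mg/L
Dose 8 (370 mg at t=56 h): 370·exp(−0.04951·6) = 274.909 mg/L
C(62) = 16.950 + 10.006 + 30.763 + 38.094 + 64.533 + 15.141 + 27.500 + 274.909 = 477.895 mg/L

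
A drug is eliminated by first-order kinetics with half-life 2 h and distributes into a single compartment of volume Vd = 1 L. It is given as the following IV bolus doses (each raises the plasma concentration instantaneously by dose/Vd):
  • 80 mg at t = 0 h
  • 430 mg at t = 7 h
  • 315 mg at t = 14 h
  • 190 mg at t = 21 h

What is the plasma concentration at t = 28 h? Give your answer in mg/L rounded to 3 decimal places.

19.557 mg/L

k = ln 2 / 2 = 0.34657 per h
Dose 1 (80 mg at t=0 h): 80·exp(−0.34657·28) = 0.005 mg/L
Dose 2 (430 mg at t=7 h): 430·exp(−0.34657·21) = 0.297 mg/L
Dose 3 (315 mg at t=14 h): 315·exp(−0.34657·14) = 2.461 mg/L
Dose 4 (190 mg at t=21 h): 190·exp(−0.34657·7) = 16.794 mg/L
C(28) = 0.005 + 0.297 + 2.461 + 16.794 = 19.557 mg/L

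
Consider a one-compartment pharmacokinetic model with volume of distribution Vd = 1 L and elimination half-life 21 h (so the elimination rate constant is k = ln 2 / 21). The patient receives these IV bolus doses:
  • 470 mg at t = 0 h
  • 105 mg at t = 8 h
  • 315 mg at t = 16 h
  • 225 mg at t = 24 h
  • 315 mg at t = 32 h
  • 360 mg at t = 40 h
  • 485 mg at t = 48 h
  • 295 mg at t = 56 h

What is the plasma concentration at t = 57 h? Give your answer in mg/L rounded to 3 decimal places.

k = ln 2 / 21 = 0.03301 per h
Dose 1 (470 mg at t=0 h): 470·exp(−0.03301·57) = 71.617 mg/L
Dose 2 (105 mg at t=8 h): 105·exp(−0.03301·49) = 20.835 mg/L
Dose 3 (315 mg at t=16 h): 315·exp(−0.03301·41) = 81.393 mg/L
Dose 4 (225 mg at t=24 h): 225·exp(−0.03301·33) = 75.707 mg/L
Dose 5 (315 mg at t=32 h): 315·exp(−0.03301·25) = 138.020 mg/L
Dose 6 (360 mg at t=40 h): 360·exp(−0.03301·17) = 205.405 mg/L
Dose 7 (485 mg at t=48 h): 485·exp(−0.03301·9) = 360.354 mg/L
Dose 8 (295 mg at t=56 h): 295·exp(−0.03301·1) = 285.422 mg/L
C(57) = 71.617 + 20.835 + 81.393 + 75.707 + 138.020 + 205.405 + 360.354 + 285.422 = 1238.752 mg/L

1238.752 mg/L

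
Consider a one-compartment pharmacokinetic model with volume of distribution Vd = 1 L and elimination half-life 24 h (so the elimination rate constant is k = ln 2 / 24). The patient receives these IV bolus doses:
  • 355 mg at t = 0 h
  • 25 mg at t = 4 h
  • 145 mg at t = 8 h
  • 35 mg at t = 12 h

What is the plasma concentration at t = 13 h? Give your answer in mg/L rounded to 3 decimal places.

k = ln 2 / 24 = 0.02888 per h
Dose 1 (355 mg at t=0 h): 355·exp(−0.02888·13) = 243.877 mg/L
Dose 2 (25 mg at t=4 h): 25·exp(−0.02888·9) = 19.278 mg/L
Dose 3 (145 mg at t=8 h): 145·exp(−0.02888·5) = 125.503 mg/L
Dose 4 (35 mg at t=12 h): 35·exp(−0.02888·1) = 34.004 mg/L
C(13) = 243.877 + 19.278 + 125.503 + 34.004 = 422.661 mg/L

422.661 mg/L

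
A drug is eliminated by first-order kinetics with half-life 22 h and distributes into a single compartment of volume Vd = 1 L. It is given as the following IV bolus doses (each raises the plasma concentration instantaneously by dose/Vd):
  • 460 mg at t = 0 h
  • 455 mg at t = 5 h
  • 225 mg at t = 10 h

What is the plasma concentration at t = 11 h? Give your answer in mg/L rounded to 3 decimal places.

k = ln 2 / 22 = 0.03151 per h
Dose 1 (460 mg at t=0 h): 460·exp(−0.03151·11) = 325.269 mg/L
Dose 2 (455 mg at t=5 h): 455·exp(−0.03151·6) = 376.628 mg/L
Dose 3 (225 mg at t=10 h): 225·exp(−0.03151·1) = 218.022 mg/L
C(11) = 325.269 + 376.628 + 218.022 = 919.918 mg/L

919.918 mg/L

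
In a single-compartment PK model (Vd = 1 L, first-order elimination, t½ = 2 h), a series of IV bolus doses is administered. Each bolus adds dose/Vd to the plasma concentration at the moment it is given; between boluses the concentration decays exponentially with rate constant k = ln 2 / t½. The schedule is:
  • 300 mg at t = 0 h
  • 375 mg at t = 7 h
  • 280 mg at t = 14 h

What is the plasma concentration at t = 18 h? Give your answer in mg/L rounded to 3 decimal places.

k = ln 2 / 2 = 0.34657 per h
Dose 1 (300 mg at t=0 h): 300·exp(−0.34657·18) = 0.586 mg/L
Dose 2 (375 mg at t=7 h): 375·exp(−0.34657·11) = 8.286 mg/L
Dose 3 (280 mg at t=14 h): 280·exp(−0.34657·4) = 70.000 mg/L
C(18) = 0.586 + 8.286 + 70.000 = 78.872 mg/L

78.872 mg/L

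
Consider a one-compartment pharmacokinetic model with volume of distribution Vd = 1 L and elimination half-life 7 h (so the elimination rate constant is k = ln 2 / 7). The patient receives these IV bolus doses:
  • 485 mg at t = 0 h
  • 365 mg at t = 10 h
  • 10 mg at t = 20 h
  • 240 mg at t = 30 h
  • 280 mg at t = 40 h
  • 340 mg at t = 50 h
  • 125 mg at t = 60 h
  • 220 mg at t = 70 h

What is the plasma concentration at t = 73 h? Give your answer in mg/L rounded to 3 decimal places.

k = ln 2 / 7 = 0.09902 per h
Dose 1 (485 mg at t=0 h): 485·exp(−0.09902·73) = 0.352 mg/L
Dose 2 (365 mg at t=10 h): 365·exp(−0.09902·63) = 0.713 mg/L
Dose 3 (10 mg at t=20 h): 10·exp(−0.09902·53) = 0.053 mg/L
Dose 4 (240 mg at t=30 h): 240·exp(−0.09902·43) = 3.396 mg/L
Dose 5 (280 mg at t=40 h): 280·exp(−0.09902·33) = 10.666 mg/L
Dose 6 (340 mg at t=50 h): 340·exp(−0.09902·23) = 34.864 mg/L
Dose 7 (125 mg at t=60 h): 125·exp(−0.09902·13) = 34.503 mg/L
Dose 8 (220 mg at t=70 h): 220·exp(−0.09902·3) = 163.459 mg/L
C(73) = 0.352 + 0.713 + 0.053 + 3.396 + 10.666 + 34.864 + 34.503 + 163.459 = 248.007 mg/L

248.007 mg/L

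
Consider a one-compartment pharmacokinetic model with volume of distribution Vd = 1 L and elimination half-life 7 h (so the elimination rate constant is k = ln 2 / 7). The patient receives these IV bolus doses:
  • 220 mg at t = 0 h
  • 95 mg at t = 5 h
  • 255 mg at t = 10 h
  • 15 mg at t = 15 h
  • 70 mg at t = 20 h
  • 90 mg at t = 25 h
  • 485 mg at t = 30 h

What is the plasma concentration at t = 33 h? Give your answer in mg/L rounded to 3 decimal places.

463.423 mg/L

k = ln 2 / 7 = 0.09902 per h
Dose 1 (220 mg at t=0 h): 220·exp(−0.09902·33) = 8.381 mg/L
Dose 2 (95 mg at t=5 h): 95·exp(−0.09902·28) = 5.938 mg/L
Dose 3 (255 mg at t=10 h): 255·exp(−0.09902·23) = 26.148 mg/L
Dose 4 (15 mg at t=15 h): 15·exp(−0.09902·18) = 2.524 mg/L
Dose 5 (70 mg at t=20 h): 70·exp(−0.09902·13) = 19.322 mg/L
Dose 6 (90 mg at t=25 h): 90·exp(−0.09902·8) = 40.758 mg/L
Dose 7 (485 mg at t=30 h): 485·exp(−0.09902·3) = 360.354 mg/L
C(33) = 8.381 + 5.938 + 26.148 + 2.524 + 19.322 + 40.758 + 360.354 = 463.423 mg/L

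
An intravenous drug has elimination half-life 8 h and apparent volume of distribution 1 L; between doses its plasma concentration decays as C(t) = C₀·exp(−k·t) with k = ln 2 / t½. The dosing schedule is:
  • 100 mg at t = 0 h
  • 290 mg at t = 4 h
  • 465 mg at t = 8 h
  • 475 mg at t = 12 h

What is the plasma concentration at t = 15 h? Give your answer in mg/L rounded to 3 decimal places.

k = ln 2 / 8 = 0.08664 per h
Dose 1 (100 mg at t=0 h): 100·exp(−0.08664·15) = 27.263 mg/L
Dose 2 (290 mg at t=4 h): 290·exp(−0.08664·11) = 111.810 mg/L
Dose 3 (465 mg at t=8 h): 465·exp(−0.08664·7) = 253.543 mg/L
Dose 4 (475 mg at t=12 h): 475·exp(−0.08664·3) = 366.275 mg/L
C(15) = 27.263 + 111.810 + 253.543 + 366.275 = 758.891 mg/L

758.891 mg/L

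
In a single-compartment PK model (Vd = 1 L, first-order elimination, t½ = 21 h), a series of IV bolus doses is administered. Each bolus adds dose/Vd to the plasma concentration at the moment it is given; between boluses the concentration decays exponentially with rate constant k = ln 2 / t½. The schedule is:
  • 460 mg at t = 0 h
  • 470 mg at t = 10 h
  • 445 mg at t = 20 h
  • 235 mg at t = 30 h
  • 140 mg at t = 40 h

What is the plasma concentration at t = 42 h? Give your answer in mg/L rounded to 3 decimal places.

782.926 mg/L

k = ln 2 / 21 = 0.03301 per h
Dose 1 (460 mg at t=0 h): 460·exp(−0.03301·42) = 115.000 mg/L
Dose 2 (470 mg at t=10 h): 470·exp(−0.03301·32) = 163.450 mg/L
Dose 3 (445 mg at t=20 h): 445·exp(−0.03301·22) = 215.276 mg/L
Dose 4 (235 mg at t=30 h): 235·exp(−0.03301·12) = 158.143 mg/L
Dose 5 (140 mg at t=40 h): 140·exp(−0.03301·2) = 131.056 mg/L
C(42) = 115.000 + 163.450 + 215.276 + 158.143 + 131.056 = 782.926 mg/L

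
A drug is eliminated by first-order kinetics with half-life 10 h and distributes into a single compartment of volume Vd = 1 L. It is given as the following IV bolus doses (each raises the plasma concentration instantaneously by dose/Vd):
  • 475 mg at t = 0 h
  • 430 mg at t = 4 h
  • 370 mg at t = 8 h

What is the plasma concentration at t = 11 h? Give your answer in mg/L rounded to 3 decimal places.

786.825 mg/L

k = ln 2 / 10 = 0.06931 per h
Dose 1 (475 mg at t=0 h): 475·exp(−0.06931·11) = 221.595 mg/L
Dose 2 (430 mg at t=4 h): 430·exp(−0.06931·7) = 264.696 mg/L
Dose 3 (370 mg at t=8 h): 370·exp(−0.06931·3) = 300.533 mg/L
C(11) = 221.595 + 264.696 + 300.533 = 786.825 mg/L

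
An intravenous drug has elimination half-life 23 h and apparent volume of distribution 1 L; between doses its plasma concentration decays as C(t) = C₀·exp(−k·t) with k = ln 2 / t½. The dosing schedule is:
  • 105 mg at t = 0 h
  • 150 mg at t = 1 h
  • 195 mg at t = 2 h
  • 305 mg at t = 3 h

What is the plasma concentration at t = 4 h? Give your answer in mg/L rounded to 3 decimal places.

709.648 mg/L

k = ln 2 / 23 = 0.03014 per h
Dose 1 (105 mg at t=0 h): 105·exp(−0.03014·4) = 93.076 mg/L
Dose 2 (150 mg at t=1 h): 150·exp(−0.03014·3) = 137.033 mg/L
Dose 3 (195 mg at t=2 h): 195·exp(−0.03014·2) = 183.594 mg/L
Dose 4 (305 mg at t=3 h): 305·exp(−0.03014·1) = 295.945 mg/L
C(4) = 93.076 + 137.033 + 183.594 + 295.945 = 709.648 mg/L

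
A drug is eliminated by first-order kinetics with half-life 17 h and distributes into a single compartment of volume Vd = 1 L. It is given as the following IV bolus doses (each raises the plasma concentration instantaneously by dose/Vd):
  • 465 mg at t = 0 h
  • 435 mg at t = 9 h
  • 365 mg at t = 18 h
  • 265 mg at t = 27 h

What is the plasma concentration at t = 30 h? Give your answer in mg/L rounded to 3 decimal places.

k = ln 2 / 17 = 0.04077 per h
Dose 1 (465 mg at t=0 h): 465·exp(−0.04077·30) = 136.843 mg/L
Dose 2 (435 mg at t=9 h): 435·exp(−0.04077·21) = 184.769 mg/L
Dose 3 (365 mg at t=18 h): 365·exp(−0.04077·12) = 223.770 mg/L
Dose 4 (265 mg at t=27 h): 265·exp(−0.04077·3) = 234.489 mg/L
C(30) = 136.843 + 184.769 + 223.770 + 234.489 = 779.871 mg/L

779.871 mg/L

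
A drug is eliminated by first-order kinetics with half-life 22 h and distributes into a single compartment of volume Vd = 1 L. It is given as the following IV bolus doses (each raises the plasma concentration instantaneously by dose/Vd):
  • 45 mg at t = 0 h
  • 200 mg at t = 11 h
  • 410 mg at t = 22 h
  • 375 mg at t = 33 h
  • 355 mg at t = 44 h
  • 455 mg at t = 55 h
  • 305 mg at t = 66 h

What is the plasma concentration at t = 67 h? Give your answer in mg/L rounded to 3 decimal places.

1046.790 mg/L

k = ln 2 / 22 = 0.03151 per h
Dose 1 (45 mg at t=0 h): 45·exp(−0.03151·67) = 5.451 mg/L
Dose 2 (200 mg at t=11 h): 200·exp(−0.03151·56) = 34.259 mg/L
Dose 3 (410 mg at t=22 h): 410·exp(−0.03151·45) = 99.321 mg/L
Dose 4 (375 mg at t=33 h): 375·exp(−0.03151·34) = 128.470 mg/L
Dose 5 (355 mg at t=44 h): 355·exp(−0.03151·23) = 171.995 mg/L
Dose 6 (455 mg at t=55 h): 455·exp(−0.03151·12) = 311.755 mg/L
Dose 7 (305 mg at t=66 h): 305·exp(−0.03151·1) = 295.540 mg/L
C(67) = 5.451 + 34.259 + 99.321 + 128.470 + 171.995 + 311.755 + 295.540 = 1046.790 mg/L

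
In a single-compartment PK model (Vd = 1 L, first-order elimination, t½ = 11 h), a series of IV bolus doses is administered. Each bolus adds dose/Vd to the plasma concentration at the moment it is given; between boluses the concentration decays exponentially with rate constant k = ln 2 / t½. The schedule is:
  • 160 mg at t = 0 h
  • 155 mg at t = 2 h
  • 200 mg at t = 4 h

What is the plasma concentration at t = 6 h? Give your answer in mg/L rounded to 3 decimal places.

406.413 mg/L

k = ln 2 / 11 = 0.06301 per h
Dose 1 (160 mg at t=0 h): 160·exp(−0.06301·6) = 109.628 mg/L
Dose 2 (155 mg at t=2 h): 155·exp(−0.06301·4) = 120.466 mg/L
Dose 3 (200 mg at t=4 h): 200·exp(−0.06301·2) = 176.318 mg/L
C(6) = 109.628 + 120.466 + 176.318 = 406.413 mg/L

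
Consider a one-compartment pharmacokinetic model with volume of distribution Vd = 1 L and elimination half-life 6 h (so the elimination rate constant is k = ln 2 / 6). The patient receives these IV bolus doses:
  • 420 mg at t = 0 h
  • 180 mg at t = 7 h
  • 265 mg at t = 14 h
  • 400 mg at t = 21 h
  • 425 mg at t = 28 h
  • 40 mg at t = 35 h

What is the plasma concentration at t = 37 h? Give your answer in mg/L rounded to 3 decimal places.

275.067 mg/L

k = ln 2 / 6 = 0.11552 per h
Dose 1 (420 mg at t=0 h): 420·exp(−0.11552·37) = 5.847 mg/L
Dose 2 (180 mg at t=7 h): 180·exp(−0.11552·30) = 5.625 mg/L
Dose 3 (265 mg at t=14 h): 265·exp(−0.11552·23) = 18.591 mg/L
Dose 4 (400 mg at t=21 h): 400·exp(−0.11552·16) = 62.996 mg/L
Dose 5 (425 mg at t=28 h): 425·exp(−0.11552·9) = 150.260 mg/L
Dose 6 (40 mg at t=35 h): 40·exp(−0.11552·2) = 31.748 mg/L
C(37) = 5.847 + 5.625 + 18.591 + 62.996 + 150.260 + 31.748 = 275.067 mg/L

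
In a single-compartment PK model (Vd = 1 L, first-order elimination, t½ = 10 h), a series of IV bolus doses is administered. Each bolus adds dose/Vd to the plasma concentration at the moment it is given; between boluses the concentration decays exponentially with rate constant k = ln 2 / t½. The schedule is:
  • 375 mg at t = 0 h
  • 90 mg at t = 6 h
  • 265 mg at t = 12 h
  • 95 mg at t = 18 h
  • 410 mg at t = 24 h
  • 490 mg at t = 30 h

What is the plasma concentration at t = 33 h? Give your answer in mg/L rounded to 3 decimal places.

k = ln 2 / 10 = 0.06931 per h
Dose 1 (375 mg at t=0 h): 375·exp(−0.06931·33) = 38.074 mg/L
Dose 2 (90 mg at t=6 h): 90·exp(−0.06931·27) = 13.850 mg/L
Dose 3 (265 mg at t=12 h): 265·exp(−0.06931·21) = 61.813 mg/L
Dose 4 (95 mg at t=18 h): 95·exp(−0.06931·15) = 33.588 mg/L
Dose 5 (410 mg at t=24 h): 410·exp(−0.06931·9) = 219.714 mg/L
Dose 6 (490 mg at t=30 h): 490·exp(−0.06931·3) = 398.004 mg/L
C(33) = 38.074 + 13.850 + 61.813 + 33.588 + 219.714 + 398.004 = 765.043 mg/L

765.043 mg/L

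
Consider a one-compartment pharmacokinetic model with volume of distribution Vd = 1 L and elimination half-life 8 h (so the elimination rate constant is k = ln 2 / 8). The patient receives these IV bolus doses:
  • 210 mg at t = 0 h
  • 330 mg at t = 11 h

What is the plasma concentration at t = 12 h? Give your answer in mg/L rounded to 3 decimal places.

k = ln 2 / 8 = 0.08664 per h
Dose 1 (210 mg at t=0 h): 210·exp(−0.08664·12) = 74.246 mg/L
Dose 2 (330 mg at t=11 h): 330·exp(−0.08664·1) = 302.611 mg/L
C(12) = 74.246 + 302.611 = 376.858 mg/L

376.858 mg/L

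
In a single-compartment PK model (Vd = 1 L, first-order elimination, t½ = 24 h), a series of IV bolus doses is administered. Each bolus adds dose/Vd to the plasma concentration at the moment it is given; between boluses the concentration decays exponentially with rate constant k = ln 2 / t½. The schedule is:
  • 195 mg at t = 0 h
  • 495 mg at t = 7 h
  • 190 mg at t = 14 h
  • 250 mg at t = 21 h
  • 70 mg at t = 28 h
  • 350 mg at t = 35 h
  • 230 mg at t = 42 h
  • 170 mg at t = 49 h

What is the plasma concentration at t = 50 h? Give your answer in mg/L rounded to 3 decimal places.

976.096 mg/L

k = ln 2 / 24 = 0.02888 per h
Dose 1 (195 mg at t=0 h): 195·exp(−0.02888·50) = 46.014 mg/L
Dose 2 (495 mg at t=7 h): 495·exp(−0.02888·43) = 142.975 mg/L
Dose 3 (190 mg at t=14 h): 190·exp(−0.02888·36) = 67.175 mg/L
Dose 4 (250 mg at t=21 h): 250·exp(−0.02888·29) = 108.192 mg/L
Dose 5 (70 mg at t=28 h): 70·exp(−0.02888·22) = 37.081 mg/L
Dose 6 (350 mg at t=35 h): 350·exp(−0.02888·15) = 226.947 mg/L
Dose 7 (230 mg at t=42 h): 230·exp(−0.02888·8) = 182.551 mg/L
Dose 8 (170 mg at t=49 h): 170·exp(−0.02888·1) = 165.160 mg/L
C(50) = 46.014 + 142.975 + 67.175 + 108.192 + 37.081 + 226.947 + 182.551 + 165.160 = 976.096 mg/L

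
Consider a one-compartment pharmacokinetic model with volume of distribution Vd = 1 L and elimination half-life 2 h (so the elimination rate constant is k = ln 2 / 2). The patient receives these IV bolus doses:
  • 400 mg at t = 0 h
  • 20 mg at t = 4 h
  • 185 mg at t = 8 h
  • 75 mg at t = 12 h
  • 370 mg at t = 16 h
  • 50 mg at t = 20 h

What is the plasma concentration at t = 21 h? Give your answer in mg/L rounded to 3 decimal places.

k = ln 2 / 2 = 0.34657 per h
Dose 1 (400 mg at t=0 h): 400·exp(−0.34657·21) = 0.276 mg/L
Dose 2 (20 mg at t=4 h): 20·exp(−0.34657·17) = 0.055 mg/L
Dose 3 (185 mg at t=8 h): 185·exp(−0.34657·13) = 2.044 mg/L
Dose 4 (75 mg at t=12 h): 75·exp(−0.34657·9) = 3.315 mg/L
Dose 5 (370 mg at t=16 h): 370·exp(−0.34657·5) = 65.407 mg/L
Dose 6 (50 mg at t=20 h): 50·exp(−0.34657·1) = 35.355 mg/L
C(21) = 0.276 + 0.055 + 2.044 + 3.315 + 65.407 + 35.355 = 106.453 mg/L

106.453 mg/L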